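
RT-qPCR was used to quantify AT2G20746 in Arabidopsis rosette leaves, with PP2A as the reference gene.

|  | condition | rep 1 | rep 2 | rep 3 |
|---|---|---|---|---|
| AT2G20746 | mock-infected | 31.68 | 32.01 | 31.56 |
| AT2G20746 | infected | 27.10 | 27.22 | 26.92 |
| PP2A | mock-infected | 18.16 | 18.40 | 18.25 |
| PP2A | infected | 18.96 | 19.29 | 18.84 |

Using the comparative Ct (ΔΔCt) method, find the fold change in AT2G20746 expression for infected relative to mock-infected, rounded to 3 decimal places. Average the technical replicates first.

Mean Ct: AT2G20746 mock-infected 31.750; AT2G20746 infected 27.080; PP2A mock-infected 18.270; PP2A infected 19.030
ΔCt(mock-infected) = 31.750 − 18.270 = 13.480
ΔCt(infected) = 27.080 − 19.030 = 8.050
ΔΔCt = 8.050 − 13.480 = -5.430
Fold change = 2^(−(-5.430)) = 2^5.430 = 43.1115

43.111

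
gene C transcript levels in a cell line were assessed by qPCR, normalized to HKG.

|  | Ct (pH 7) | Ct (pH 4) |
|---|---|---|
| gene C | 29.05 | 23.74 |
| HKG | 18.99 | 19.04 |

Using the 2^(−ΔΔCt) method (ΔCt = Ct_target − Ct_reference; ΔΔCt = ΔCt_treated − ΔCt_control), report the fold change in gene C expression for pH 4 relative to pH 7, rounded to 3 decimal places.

41.070

ΔCt(pH 7) = 29.050 − 18.990 = 10.060
ΔCt(pH 4) = 23.740 − 19.040 = 4.700
ΔΔCt = 4.700 − 10.060 = -5.360
Fold change = 2^(−(-5.360)) = 2^5.360 = 41.0696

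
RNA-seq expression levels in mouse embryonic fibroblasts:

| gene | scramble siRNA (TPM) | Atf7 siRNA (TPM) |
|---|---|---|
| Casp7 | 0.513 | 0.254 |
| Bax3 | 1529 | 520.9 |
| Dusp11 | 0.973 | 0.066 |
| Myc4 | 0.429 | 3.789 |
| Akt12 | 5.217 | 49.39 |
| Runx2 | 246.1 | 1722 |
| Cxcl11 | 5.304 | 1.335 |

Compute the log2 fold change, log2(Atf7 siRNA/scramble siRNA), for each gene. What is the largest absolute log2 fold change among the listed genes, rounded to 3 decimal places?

log2(0.254/0.513) = -1.014  (Casp7)
log2(520.9/1529) = -1.554  (Bax3)
log2(0.066/0.973) = -3.882  (Dusp11)
log2(3.789/0.429) = 3.143  (Myc4)
log2(49.39/5.217) = 3.243  (Akt12)
log2(1722/246.1) = 2.807  (Runx2)
log2(1.335/5.304) = -1.990  (Cxcl11)
The largest magnitude belongs to Dusp11.

3.882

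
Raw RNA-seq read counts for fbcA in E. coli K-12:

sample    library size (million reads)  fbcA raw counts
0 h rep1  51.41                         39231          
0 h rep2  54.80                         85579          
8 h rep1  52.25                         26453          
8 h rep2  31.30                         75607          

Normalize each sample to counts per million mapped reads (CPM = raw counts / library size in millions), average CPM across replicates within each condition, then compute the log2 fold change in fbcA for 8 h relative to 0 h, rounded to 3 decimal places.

CPM(0 h rep1) = 39231 / 51.41 = 763.1006
CPM(0 h rep2) = 85579 / 54.80 = 1561.6606
CPM(8 h rep1) = 26453 / 52.25 = 506.2775
CPM(8 h rep2) = 75607 / 31.30 = 2415.5591
mean CPM(0 h) = 1162.3806; mean CPM(8 h) = 1460.9183
Fold change = 1460.9183 / 1162.3806 = 1.25683
log2(1.25683) = 0.3298

0.330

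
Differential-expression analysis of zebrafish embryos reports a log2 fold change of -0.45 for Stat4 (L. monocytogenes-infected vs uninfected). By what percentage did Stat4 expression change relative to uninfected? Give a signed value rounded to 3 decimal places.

Fold change = 2^(-0.45) = 0.7320
Percent change = (FC − 1) × 100% = (0.7320 − 1) × 100 = -26.796%

-26.796%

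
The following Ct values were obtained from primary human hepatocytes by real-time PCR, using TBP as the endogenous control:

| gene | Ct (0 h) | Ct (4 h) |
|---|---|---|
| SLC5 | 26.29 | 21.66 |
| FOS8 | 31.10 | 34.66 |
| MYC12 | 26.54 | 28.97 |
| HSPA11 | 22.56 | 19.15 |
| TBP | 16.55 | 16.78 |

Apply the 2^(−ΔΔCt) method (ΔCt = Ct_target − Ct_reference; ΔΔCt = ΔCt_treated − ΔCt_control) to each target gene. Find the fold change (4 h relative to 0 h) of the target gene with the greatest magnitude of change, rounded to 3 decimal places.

SLC5: ΔΔCt = (21.66−16.78) − (26.29−16.55) = 4.88 − 9.74 = -4.86; fold change = 2^4.86 = 29.041
FOS8: ΔΔCt = (34.66−16.78) − (31.10−16.55) = 17.88 − 14.55 = 3.33; fold change = 2^-3.33 = 0.099
MYC12: ΔΔCt = (28.97−16.78) − (26.54−16.55) = 12.19 − 9.99 = 2.20; fold change = 2^-2.20 = 0.218
HSPA11: ΔΔCt = (19.15−16.78) − (22.56−16.55) = 2.37 − 6.01 = -3.64; fold change = 2^3.64 = 12.467
SLC5 has the largest |ΔΔCt| = 4.86.

29.041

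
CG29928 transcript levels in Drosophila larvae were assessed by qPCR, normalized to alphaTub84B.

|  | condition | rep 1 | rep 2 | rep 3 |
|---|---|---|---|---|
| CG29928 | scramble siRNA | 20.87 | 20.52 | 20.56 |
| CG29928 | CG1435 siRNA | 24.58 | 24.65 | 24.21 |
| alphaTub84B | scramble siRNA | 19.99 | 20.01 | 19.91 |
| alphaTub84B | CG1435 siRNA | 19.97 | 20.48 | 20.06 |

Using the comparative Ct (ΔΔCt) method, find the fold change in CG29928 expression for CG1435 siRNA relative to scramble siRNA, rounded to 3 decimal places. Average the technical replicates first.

Mean Ct: CG29928 scramble siRNA 20.650; CG29928 CG1435 siRNA 24.480; alphaTub84B scramble siRNA 19.970; alphaTub84B CG1435 siRNA 20.170
ΔCt(scramble siRNA) = 20.650 − 19.970 = 0.680
ΔCt(CG1435 siRNA) = 24.480 − 20.170 = 4.310
ΔΔCt = 4.310 − 0.680 = 3.630
Fold change = 2^(−3.630) = 0.0808

0.081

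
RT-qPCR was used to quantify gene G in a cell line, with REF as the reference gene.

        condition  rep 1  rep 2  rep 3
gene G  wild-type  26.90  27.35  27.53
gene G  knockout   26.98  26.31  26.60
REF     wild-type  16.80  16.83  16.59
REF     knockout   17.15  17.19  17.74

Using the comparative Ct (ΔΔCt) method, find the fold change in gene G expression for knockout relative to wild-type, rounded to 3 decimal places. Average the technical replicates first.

Mean Ct: gene G wild-type 27.260; gene G knockout 26.630; REF wild-type 16.740; REF knockout 17.360
ΔCt(wild-type) = 27.260 − 16.740 = 10.520
ΔCt(knockout) = 26.630 − 17.360 = 9.270
ΔΔCt = 9.270 − 10.520 = -1.250
Fold change = 2^(−(-1.250)) = 2^1.250 = 2.3784

2.378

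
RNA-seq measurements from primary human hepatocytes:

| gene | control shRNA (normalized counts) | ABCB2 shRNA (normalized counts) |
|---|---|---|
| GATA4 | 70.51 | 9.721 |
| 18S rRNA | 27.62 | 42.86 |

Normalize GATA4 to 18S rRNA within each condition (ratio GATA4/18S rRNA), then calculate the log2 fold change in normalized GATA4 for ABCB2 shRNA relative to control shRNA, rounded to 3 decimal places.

GATA4/18S rRNA (control shRNA) = 70.51 / 27.62 = 2.5529
GATA4/18S rRNA (ABCB2 shRNA) = 9.721 / 42.86 = 0.22681
Fold change = 0.22681 / 2.5529 = 0.0888
log2(0.0888) = -3.4926

-3.493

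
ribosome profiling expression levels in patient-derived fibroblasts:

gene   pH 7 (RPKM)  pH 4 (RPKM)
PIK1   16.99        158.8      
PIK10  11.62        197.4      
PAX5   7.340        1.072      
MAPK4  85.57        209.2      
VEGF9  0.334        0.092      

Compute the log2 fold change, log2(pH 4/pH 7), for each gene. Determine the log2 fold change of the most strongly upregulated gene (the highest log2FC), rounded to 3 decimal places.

log2(158.8/16.99) = 3.224  (PIK1)
log2(197.4/11.62) = 4.086  (PIK10)
log2(1.072/7.340) = -2.775  (PAX5)
log2(209.2/85.57) = 1.290  (MAPK4)
log2(0.092/0.334) = -1.860  (VEGF9)
PIK10 is most strongly upregulated.

4.086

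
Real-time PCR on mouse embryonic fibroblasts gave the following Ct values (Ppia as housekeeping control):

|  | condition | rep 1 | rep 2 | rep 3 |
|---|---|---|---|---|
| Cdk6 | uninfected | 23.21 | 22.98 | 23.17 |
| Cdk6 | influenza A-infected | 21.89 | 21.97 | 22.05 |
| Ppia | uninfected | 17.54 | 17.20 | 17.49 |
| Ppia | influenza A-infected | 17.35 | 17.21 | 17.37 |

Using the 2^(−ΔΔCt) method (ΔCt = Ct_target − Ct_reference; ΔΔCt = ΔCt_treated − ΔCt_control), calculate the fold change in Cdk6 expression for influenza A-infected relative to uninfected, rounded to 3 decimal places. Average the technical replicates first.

Mean Ct: Cdk6 uninfected 23.120; Cdk6 influenza A-infected 21.970; Ppia uninfected 17.410; Ppia influenza A-infected 17.310
ΔCt(uninfected) = 23.120 − 17.410 = 5.710
ΔCt(influenza A-infected) = 21.970 − 17.310 = 4.660
ΔΔCt = 4.660 − 5.710 = -1.050
Fold change = 2^(−(-1.050)) = 2^1.050 = 2.0705

2.071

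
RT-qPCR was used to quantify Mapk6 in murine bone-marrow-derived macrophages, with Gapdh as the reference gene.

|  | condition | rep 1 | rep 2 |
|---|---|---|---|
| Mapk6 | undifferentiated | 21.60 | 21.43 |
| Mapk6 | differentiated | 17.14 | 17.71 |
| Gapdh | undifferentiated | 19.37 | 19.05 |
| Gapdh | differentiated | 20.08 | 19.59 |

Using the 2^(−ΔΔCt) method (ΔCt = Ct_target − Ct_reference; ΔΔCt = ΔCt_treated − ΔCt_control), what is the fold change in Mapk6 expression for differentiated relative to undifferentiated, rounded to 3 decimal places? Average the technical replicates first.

26.264

Mean Ct: Mapk6 undifferentiated 21.515; Mapk6 differentiated 17.425; Gapdh undifferentiated 19.210; Gapdh differentiated 19.835
ΔCt(undifferentiated) = 21.515 − 19.210 = 2.305
ΔCt(differentiated) = 17.425 − 19.835 = -2.410
ΔΔCt = -2.410 − 2.305 = -4.715
Fold change = 2^(−(-4.715)) = 2^4.715 = 26.2637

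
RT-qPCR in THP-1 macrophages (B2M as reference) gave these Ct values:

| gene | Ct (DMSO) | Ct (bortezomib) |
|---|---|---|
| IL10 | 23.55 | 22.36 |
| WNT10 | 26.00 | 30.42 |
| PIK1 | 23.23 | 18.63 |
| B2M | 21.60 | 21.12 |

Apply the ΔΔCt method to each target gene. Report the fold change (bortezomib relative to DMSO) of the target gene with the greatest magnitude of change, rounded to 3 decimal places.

0.033

IL10: ΔΔCt = (22.36−21.12) − (23.55−21.60) = 1.24 − 1.95 = -0.71; fold change = 2^0.71 = 1.636
WNT10: ΔΔCt = (30.42−21.12) − (26.00−21.60) = 9.30 − 4.40 = 4.90; fold change = 2^-4.90 = 0.033
PIK1: ΔΔCt = (18.63−21.12) − (23.23−21.60) = -2.49 − 1.63 = -4.12; fold change = 2^4.12 = 17.388
WNT10 has the largest |ΔΔCt| = 4.90.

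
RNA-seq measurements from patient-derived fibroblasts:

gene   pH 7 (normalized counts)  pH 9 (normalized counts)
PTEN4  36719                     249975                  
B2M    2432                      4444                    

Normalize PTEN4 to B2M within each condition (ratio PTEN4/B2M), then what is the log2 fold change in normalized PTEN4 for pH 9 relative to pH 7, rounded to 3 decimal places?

PTEN4/B2M (pH 7) = 36719 / 2432 = 15.098
PTEN4/B2M (pH 9) = 249975 / 4444 = 56.25
Fold change = 56.25 / 15.098 = 3.7256
log2(3.7256) = 1.8975

1.897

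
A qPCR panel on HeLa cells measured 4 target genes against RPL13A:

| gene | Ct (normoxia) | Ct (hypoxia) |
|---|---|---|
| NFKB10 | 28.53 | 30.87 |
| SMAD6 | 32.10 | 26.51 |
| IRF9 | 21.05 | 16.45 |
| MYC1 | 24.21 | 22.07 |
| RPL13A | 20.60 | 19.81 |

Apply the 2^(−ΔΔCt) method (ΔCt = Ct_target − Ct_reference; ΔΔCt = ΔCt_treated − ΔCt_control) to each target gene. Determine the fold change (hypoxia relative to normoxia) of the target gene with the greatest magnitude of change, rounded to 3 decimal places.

NFKB10: ΔΔCt = (30.87−19.81) − (28.53−20.60) = 11.06 − 7.93 = 3.13; fold change = 2^-3.13 = 0.114
SMAD6: ΔΔCt = (26.51−19.81) − (32.10−20.60) = 6.70 − 11.50 = -4.80; fold change = 2^4.80 = 27.858
IRF9: ΔΔCt = (16.45−19.81) − (21.05−20.60) = -3.36 − 0.45 = -3.81; fold change = 2^3.81 = 14.026
MYC1: ΔΔCt = (22.07−19.81) − (24.21−20.60) = 2.26 − 3.61 = -1.35; fold change = 2^1.35 = 2.549
SMAD6 has the largest |ΔΔCt| = 4.80.

27.858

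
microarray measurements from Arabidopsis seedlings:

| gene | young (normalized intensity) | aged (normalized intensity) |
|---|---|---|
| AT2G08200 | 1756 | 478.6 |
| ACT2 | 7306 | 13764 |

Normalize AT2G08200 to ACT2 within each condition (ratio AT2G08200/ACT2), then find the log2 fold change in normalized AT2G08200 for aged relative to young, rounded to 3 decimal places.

AT2G08200/ACT2 (young) = 1756 / 7306 = 0.24035
AT2G08200/ACT2 (aged) = 478.6 / 13764 = 0.034772
Fold change = 0.034772 / 0.24035 = 0.1447
log2(0.1447) = -2.7891

-2.789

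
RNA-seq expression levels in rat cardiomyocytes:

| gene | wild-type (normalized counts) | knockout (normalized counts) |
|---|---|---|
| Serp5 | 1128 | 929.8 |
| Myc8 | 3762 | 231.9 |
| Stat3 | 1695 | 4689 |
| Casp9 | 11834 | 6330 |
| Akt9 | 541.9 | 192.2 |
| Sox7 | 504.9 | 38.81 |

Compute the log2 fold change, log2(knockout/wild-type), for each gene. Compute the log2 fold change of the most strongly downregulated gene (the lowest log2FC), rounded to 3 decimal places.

log2(929.8/1128) = -0.279  (Serp5)
log2(231.9/3762) = -4.020  (Myc8)
log2(4689/1695) = 1.468  (Stat3)
log2(6330/11834) = -0.903  (Casp9)
log2(192.2/541.9) = -1.495  (Akt9)
log2(38.81/504.9) = -3.701  (Sox7)
Myc8 is most strongly downregulated.

-4.020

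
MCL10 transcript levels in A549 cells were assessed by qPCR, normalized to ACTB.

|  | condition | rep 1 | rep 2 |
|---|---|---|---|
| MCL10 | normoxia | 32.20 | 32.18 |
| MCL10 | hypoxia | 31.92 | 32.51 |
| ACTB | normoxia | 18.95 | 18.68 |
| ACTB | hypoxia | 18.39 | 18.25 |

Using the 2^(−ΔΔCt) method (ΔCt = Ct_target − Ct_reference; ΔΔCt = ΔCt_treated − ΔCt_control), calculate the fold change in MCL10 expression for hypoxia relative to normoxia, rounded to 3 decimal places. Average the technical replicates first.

0.697

Mean Ct: MCL10 normoxia 32.190; MCL10 hypoxia 32.215; ACTB normoxia 18.815; ACTB hypoxia 18.320
ΔCt(normoxia) = 32.190 − 18.815 = 13.375
ΔCt(hypoxia) = 32.215 − 18.320 = 13.895
ΔΔCt = 13.895 − 13.375 = 0.520
Fold change = 2^(−0.520) = 0.6974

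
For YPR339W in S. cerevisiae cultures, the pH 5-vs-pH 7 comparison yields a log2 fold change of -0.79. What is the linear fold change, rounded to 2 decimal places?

Fold change = 2^(-0.79) = 0.578
That is, YPR339W drops to 57.8% of the pH 7 level.

0.58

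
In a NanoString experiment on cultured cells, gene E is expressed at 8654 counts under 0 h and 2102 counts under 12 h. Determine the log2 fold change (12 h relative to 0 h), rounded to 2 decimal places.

Fold change = 2102 / 8654 = 0.2429
log2(0.2429) = -2.042

-2.04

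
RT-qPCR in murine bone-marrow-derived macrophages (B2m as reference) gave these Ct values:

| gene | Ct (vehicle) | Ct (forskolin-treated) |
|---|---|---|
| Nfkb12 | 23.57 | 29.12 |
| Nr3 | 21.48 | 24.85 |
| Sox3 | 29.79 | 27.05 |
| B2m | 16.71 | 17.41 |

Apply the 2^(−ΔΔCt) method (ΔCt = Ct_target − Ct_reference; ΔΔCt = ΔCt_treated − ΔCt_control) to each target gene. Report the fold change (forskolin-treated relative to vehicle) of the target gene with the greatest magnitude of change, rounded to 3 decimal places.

Nfkb12: ΔΔCt = (29.12−17.41) − (23.57−16.71) = 11.71 − 6.86 = 4.85; fold change = 2^-4.85 = 0.035
Nr3: ΔΔCt = (24.85−17.41) − (21.48−16.71) = 7.44 − 4.77 = 2.67; fold change = 2^-2.67 = 0.157
Sox3: ΔΔCt = (27.05−17.41) − (29.79−16.71) = 9.64 − 13.08 = -3.44; fold change = 2^3.44 = 10.853
Nfkb12 has the largest |ΔΔCt| = 4.85.

0.035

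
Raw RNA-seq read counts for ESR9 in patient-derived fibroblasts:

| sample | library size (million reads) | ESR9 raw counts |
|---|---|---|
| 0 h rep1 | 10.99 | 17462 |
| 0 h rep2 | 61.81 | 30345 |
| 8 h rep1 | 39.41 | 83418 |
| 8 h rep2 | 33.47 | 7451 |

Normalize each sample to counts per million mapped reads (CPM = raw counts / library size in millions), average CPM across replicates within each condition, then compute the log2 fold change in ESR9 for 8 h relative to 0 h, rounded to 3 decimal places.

0.170

CPM(0 h rep1) = 17462 / 10.99 = 1588.8990
CPM(0 h rep2) = 30345 / 61.81 = 490.9400
CPM(8 h rep1) = 83418 / 39.41 = 2116.6709
CPM(8 h rep2) = 7451 / 33.47 = 222.6173
mean CPM(0 h) = 1039.9195; mean CPM(8 h) = 1169.6441
Fold change = 1169.6441 / 1039.9195 = 1.12474
log2(1.12474) = 0.1696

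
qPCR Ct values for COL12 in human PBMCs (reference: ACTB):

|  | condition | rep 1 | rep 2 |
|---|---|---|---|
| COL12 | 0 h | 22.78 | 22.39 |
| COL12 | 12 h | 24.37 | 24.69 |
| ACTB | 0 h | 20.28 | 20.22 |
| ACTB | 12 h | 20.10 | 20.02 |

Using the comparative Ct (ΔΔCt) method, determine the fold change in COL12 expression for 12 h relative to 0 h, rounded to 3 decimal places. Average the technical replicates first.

Mean Ct: COL12 0 h 22.585; COL12 12 h 24.530; ACTB 0 h 20.250; ACTB 12 h 20.060
ΔCt(0 h) = 22.585 − 20.250 = 2.335
ΔCt(12 h) = 24.530 − 20.060 = 4.470
ΔΔCt = 4.470 − 2.335 = 2.135
Fold change = 2^(−2.135) = 0.2277

0.228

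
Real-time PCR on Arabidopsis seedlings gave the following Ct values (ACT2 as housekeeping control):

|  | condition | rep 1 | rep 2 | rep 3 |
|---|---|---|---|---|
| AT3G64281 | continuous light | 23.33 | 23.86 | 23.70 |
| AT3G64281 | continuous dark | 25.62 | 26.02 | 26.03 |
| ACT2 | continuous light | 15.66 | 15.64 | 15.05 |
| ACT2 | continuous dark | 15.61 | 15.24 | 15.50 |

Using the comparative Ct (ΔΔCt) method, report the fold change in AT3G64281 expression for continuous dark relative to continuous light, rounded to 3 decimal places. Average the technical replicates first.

0.209

Mean Ct: AT3G64281 continuous light 23.630; AT3G64281 continuous dark 25.890; ACT2 continuous light 15.450; ACT2 continuous dark 15.450
ΔCt(continuous light) = 23.630 − 15.450 = 8.180
ΔCt(continuous dark) = 25.890 − 15.450 = 10.440
ΔΔCt = 10.440 − 8.180 = 2.260
Fold change = 2^(−2.260) = 0.2088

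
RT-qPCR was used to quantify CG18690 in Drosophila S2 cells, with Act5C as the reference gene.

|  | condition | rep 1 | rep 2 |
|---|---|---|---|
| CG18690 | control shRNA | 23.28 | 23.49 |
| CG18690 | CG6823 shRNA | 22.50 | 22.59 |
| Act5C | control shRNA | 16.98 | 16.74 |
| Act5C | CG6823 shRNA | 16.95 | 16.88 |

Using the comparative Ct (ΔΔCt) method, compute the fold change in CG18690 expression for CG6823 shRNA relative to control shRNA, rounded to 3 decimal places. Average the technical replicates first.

1.860

Mean Ct: CG18690 control shRNA 23.385; CG18690 CG6823 shRNA 22.545; Act5C control shRNA 16.860; Act5C CG6823 shRNA 16.915
ΔCt(control shRNA) = 23.385 − 16.860 = 6.525
ΔCt(CG6823 shRNA) = 22.545 − 16.915 = 5.630
ΔΔCt = 5.630 − 6.525 = -0.895
Fold change = 2^(−(-0.895)) = 2^0.895 = 1.8596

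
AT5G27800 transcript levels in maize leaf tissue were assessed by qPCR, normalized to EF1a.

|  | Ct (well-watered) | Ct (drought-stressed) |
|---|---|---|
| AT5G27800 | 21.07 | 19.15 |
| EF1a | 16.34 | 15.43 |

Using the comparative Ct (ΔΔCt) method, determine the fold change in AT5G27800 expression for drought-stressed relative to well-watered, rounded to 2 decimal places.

2.01

ΔCt(well-watered) = 21.070 − 16.340 = 4.730
ΔCt(drought-stressed) = 19.150 − 15.430 = 3.720
ΔΔCt = 3.720 − 4.730 = -1.010
Fold change = 2^(−(-1.010)) = 2^1.010 = 2.014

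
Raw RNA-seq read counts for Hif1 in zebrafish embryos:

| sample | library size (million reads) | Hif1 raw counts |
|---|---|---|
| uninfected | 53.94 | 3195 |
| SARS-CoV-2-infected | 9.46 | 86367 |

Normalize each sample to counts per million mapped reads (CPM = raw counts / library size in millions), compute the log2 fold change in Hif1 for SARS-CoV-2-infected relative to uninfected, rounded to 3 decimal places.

CPM(uninfected) = 3195 / 53.94 = 59.2325
CPM(SARS-CoV-2-infected) = 86367 / 9.46 = 9129.7040
Fold change = 9129.7040 / 59.2325 = 154.13341
log2(154.13341) = 7.2680

7.268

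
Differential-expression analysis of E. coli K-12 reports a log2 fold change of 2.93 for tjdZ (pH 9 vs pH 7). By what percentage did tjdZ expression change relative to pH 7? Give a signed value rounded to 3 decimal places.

662.110%

Fold change = 2^(2.93) = 7.6211
Percent change = (FC − 1) × 100% = (7.6211 − 1) × 100 = 662.110%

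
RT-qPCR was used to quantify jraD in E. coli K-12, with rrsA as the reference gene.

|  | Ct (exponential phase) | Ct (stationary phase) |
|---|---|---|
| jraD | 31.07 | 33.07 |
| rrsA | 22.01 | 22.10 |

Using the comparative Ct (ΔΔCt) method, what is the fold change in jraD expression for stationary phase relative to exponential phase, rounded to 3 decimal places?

0.266

ΔCt(exponential phase) = 31.070 − 22.010 = 9.060
ΔCt(stationary phase) = 33.070 − 22.100 = 10.970
ΔΔCt = 10.970 − 9.060 = 1.910
Fold change = 2^(−1.910) = 0.2661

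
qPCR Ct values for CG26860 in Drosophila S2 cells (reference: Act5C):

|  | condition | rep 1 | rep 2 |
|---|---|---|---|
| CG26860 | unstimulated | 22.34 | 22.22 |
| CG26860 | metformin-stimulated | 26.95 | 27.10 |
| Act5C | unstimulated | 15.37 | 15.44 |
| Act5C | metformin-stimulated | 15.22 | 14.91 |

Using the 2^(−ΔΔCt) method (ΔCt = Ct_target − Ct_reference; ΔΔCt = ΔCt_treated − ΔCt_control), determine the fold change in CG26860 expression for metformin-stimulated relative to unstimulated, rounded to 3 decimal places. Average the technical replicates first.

0.029

Mean Ct: CG26860 unstimulated 22.280; CG26860 metformin-stimulated 27.025; Act5C unstimulated 15.405; Act5C metformin-stimulated 15.065
ΔCt(unstimulated) = 22.280 − 15.405 = 6.875
ΔCt(metformin-stimulated) = 27.025 − 15.065 = 11.960
ΔΔCt = 11.960 − 6.875 = 5.085
Fold change = 2^(−5.085) = 0.0295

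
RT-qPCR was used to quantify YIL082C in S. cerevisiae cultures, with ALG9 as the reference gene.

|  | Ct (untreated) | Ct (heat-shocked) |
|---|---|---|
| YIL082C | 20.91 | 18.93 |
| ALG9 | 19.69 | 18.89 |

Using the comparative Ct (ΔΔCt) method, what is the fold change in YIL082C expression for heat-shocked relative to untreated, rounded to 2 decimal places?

2.27

ΔCt(untreated) = 20.910 − 19.690 = 1.220
ΔCt(heat-shocked) = 18.930 − 18.890 = 0.040
ΔΔCt = 0.040 − 1.220 = -1.180
Fold change = 2^(−(-1.180)) = 2^1.180 = 2.266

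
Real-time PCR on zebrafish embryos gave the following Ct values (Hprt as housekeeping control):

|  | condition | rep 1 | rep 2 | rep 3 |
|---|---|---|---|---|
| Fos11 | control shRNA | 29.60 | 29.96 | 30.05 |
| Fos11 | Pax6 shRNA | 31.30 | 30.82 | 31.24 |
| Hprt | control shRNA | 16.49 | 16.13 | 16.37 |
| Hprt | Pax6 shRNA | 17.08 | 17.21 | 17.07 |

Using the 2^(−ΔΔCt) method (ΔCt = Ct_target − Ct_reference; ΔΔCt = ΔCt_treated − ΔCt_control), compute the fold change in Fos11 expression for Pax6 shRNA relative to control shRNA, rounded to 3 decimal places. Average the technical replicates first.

0.727

Mean Ct: Fos11 control shRNA 29.870; Fos11 Pax6 shRNA 31.120; Hprt control shRNA 16.330; Hprt Pax6 shRNA 17.120
ΔCt(control shRNA) = 29.870 − 16.330 = 13.540
ΔCt(Pax6 shRNA) = 31.120 − 17.120 = 14.000
ΔΔCt = 14.000 − 13.540 = 0.460
Fold change = 2^(−0.460) = 0.7270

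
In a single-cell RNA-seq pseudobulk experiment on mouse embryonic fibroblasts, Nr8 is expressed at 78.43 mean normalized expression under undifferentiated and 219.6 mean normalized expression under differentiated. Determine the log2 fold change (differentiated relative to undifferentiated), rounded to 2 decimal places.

1.49

Fold change = 219.6 / 78.43 = 2.7999
log2(2.7999) = 1.485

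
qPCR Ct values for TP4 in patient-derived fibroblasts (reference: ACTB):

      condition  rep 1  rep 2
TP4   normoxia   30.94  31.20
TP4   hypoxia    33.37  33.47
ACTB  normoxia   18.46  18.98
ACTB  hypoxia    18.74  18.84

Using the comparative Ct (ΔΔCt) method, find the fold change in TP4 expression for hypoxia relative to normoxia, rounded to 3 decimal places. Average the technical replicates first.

0.206

Mean Ct: TP4 normoxia 31.070; TP4 hypoxia 33.420; ACTB normoxia 18.720; ACTB hypoxia 18.790
ΔCt(normoxia) = 31.070 − 18.720 = 12.350
ΔCt(hypoxia) = 33.420 − 18.790 = 14.630
ΔΔCt = 14.630 − 12.350 = 2.280
Fold change = 2^(−2.280) = 0.2059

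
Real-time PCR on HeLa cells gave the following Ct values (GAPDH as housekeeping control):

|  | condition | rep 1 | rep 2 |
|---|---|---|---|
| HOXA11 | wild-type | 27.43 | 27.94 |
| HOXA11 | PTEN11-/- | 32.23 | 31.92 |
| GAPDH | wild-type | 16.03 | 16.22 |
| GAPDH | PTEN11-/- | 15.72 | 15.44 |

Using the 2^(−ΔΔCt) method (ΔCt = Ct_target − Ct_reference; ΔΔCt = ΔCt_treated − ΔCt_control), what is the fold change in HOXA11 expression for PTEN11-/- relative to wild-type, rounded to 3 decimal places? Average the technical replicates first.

0.033

Mean Ct: HOXA11 wild-type 27.685; HOXA11 PTEN11-/- 32.075; GAPDH wild-type 16.125; GAPDH PTEN11-/- 15.580
ΔCt(wild-type) = 27.685 − 16.125 = 11.560
ΔCt(PTEN11-/-) = 32.075 − 15.580 = 16.495
ΔΔCt = 16.495 − 11.560 = 4.935
Fold change = 2^(−4.935) = 0.0327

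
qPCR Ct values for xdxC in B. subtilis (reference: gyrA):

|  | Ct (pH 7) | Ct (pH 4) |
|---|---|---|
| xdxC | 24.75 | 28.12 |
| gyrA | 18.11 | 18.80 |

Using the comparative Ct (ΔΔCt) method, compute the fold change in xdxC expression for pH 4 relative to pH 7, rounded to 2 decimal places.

ΔCt(pH 7) = 24.750 − 18.110 = 6.640
ΔCt(pH 4) = 28.120 − 18.800 = 9.320
ΔΔCt = 9.320 − 6.640 = 2.680
Fold change = 2^(−2.680) = 0.156

0.16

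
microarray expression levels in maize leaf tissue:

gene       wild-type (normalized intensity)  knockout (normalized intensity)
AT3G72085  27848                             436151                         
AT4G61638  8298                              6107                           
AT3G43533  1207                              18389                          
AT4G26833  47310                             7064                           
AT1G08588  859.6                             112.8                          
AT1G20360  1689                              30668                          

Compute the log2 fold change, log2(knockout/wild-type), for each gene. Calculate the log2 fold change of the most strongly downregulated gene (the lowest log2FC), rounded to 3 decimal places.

log2(436151/27848) = 3.969  (AT3G72085)
log2(6107/8298) = -0.442  (AT4G61638)
log2(18389/1207) = 3.929  (AT3G43533)
log2(7064/47310) = -2.744  (AT4G26833)
log2(112.8/859.6) = -2.930  (AT1G08588)
log2(30668/1689) = 4.182  (AT1G20360)
AT1G08588 is most strongly downregulated.

-2.930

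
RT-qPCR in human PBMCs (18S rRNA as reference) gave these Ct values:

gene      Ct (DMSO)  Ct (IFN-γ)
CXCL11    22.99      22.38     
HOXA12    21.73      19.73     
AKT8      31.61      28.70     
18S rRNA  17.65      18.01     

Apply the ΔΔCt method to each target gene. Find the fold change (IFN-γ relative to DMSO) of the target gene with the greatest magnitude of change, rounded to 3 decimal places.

9.646

CXCL11: ΔΔCt = (22.38−18.01) − (22.99−17.65) = 4.37 − 5.34 = -0.97; fold change = 2^0.97 = 1.959
HOXA12: ΔΔCt = (19.73−18.01) − (21.73−17.65) = 1.72 − 4.08 = -2.36; fold change = 2^2.36 = 5.134
AKT8: ΔΔCt = (28.70−18.01) − (31.61−17.65) = 10.69 − 13.96 = -3.27; fold change = 2^3.27 = 9.646
AKT8 has the largest |ΔΔCt| = 3.27.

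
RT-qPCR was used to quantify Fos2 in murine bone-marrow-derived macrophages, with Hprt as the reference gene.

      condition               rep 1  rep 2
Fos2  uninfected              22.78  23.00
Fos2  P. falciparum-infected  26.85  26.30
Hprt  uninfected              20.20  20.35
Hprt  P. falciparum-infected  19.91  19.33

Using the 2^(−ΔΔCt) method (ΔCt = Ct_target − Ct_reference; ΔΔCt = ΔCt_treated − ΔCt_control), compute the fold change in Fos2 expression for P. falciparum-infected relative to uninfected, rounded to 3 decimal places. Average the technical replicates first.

0.049

Mean Ct: Fos2 uninfected 22.890; Fos2 P. falciparum-infected 26.575; Hprt uninfected 20.275; Hprt P. falciparum-infected 19.620
ΔCt(uninfected) = 22.890 − 20.275 = 2.615
ΔCt(P. falciparum-infected) = 26.575 − 19.620 = 6.955
ΔΔCt = 6.955 − 2.615 = 4.340
Fold change = 2^(−4.340) = 0.0494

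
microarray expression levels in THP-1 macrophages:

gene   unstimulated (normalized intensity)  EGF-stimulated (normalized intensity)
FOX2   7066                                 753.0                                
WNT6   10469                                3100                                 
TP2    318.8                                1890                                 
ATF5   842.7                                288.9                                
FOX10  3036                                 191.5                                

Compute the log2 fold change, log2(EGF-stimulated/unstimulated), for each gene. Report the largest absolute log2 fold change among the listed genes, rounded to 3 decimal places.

3.987

log2(753.0/7066) = -3.230  (FOX2)
log2(3100/10469) = -1.756  (WNT6)
log2(1890/318.8) = 2.568  (TP2)
log2(288.9/842.7) = -1.544  (ATF5)
log2(191.5/3036) = -3.987  (FOX10)
The largest magnitude belongs to FOX10.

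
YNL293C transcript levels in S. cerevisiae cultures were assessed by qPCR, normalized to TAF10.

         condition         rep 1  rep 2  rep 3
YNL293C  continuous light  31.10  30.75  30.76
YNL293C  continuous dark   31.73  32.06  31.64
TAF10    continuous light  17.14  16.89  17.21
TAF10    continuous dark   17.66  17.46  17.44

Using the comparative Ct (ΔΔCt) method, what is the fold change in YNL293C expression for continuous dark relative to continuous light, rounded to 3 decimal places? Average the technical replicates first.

Mean Ct: YNL293C continuous light 30.870; YNL293C continuous dark 31.810; TAF10 continuous light 17.080; TAF10 continuous dark 17.520
ΔCt(continuous light) = 30.870 − 17.080 = 13.790
ΔCt(continuous dark) = 31.810 − 17.520 = 14.290
ΔΔCt = 14.290 − 13.790 = 0.500
Fold change = 2^(−0.500) = 0.7071

0.707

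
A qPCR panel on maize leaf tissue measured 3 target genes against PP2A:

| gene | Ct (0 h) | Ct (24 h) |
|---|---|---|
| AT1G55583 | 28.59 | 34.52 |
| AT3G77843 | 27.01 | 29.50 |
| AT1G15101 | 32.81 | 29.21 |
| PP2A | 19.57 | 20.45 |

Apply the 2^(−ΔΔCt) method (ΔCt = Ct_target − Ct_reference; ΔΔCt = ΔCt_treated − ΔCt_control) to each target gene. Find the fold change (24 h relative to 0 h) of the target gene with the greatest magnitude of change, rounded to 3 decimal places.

0.030

AT1G55583: ΔΔCt = (34.52−20.45) − (28.59−19.57) = 14.07 − 9.02 = 5.05; fold change = 2^-5.05 = 0.030
AT3G77843: ΔΔCt = (29.50−20.45) − (27.01−19.57) = 9.05 − 7.44 = 1.61; fold change = 2^-1.61 = 0.328
AT1G15101: ΔΔCt = (29.21−20.45) − (32.81−19.57) = 8.76 − 13.24 = -4.48; fold change = 2^4.48 = 22.316
AT1G55583 has the largest |ΔΔCt| = 5.05.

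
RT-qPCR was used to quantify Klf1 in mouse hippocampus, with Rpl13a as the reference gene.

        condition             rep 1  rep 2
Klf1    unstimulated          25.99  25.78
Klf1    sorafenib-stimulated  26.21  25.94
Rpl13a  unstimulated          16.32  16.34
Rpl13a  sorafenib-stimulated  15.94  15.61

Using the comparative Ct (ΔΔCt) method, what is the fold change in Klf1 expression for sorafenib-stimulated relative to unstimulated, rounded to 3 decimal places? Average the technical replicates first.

0.597

Mean Ct: Klf1 unstimulated 25.885; Klf1 sorafenib-stimulated 26.075; Rpl13a unstimulated 16.330; Rpl13a sorafenib-stimulated 15.775
ΔCt(unstimulated) = 25.885 − 16.330 = 9.555
ΔCt(sorafenib-stimulated) = 26.075 − 15.775 = 10.300
ΔΔCt = 10.300 − 9.555 = 0.745
Fold change = 2^(−0.745) = 0.5967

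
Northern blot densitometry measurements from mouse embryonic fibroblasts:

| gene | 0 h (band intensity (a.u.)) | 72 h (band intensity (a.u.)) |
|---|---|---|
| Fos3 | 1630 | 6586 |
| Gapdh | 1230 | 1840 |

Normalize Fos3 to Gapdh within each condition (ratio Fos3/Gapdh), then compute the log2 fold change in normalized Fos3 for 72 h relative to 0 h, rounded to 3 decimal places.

Fos3/Gapdh (0 h) = 1630 / 1230 = 1.3252
Fos3/Gapdh (72 h) = 6586 / 1840 = 3.5793
Fold change = 3.5793 / 1.3252 = 2.7010
log2(2.7010) = 1.4335

1.433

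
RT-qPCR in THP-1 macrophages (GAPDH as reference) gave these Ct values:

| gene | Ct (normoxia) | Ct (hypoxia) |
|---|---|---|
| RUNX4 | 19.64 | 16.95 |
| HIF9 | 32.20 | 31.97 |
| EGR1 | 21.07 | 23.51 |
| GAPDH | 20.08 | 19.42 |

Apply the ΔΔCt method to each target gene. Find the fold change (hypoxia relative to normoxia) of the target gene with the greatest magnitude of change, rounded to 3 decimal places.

RUNX4: ΔΔCt = (16.95−19.42) − (19.64−20.08) = -2.47 − (-0.44) = -2.03; fold change = 2^2.03 = 4.084
HIF9: ΔΔCt = (31.97−19.42) − (32.20−20.08) = 12.55 − 12.12 = 0.43; fold change = 2^-0.43 = 0.742
EGR1: ΔΔCt = (23.51−19.42) − (21.07−20.08) = 4.09 − 0.99 = 3.10; fold change = 2^-3.10 = 0.117
EGR1 has the largest |ΔΔCt| = 3.10.

0.117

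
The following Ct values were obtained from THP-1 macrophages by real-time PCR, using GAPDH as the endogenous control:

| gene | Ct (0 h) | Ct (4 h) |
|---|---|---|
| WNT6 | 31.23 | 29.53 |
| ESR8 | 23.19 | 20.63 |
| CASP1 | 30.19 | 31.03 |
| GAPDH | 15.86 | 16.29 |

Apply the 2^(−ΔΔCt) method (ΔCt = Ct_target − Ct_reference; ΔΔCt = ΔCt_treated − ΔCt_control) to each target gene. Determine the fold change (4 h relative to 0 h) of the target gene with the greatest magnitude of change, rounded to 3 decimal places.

7.945

WNT6: ΔΔCt = (29.53−16.29) − (31.23−15.86) = 13.24 − 15.37 = -2.13; fold change = 2^2.13 = 4.377
ESR8: ΔΔCt = (20.63−16.29) − (23.19−15.86) = 4.34 − 7.33 = -2.99; fold change = 2^2.99 = 7.945
CASP1: ΔΔCt = (31.03−16.29) − (30.19−15.86) = 14.74 − 14.33 = 0.41; fold change = 2^-0.41 = 0.753
ESR8 has the largest |ΔΔCt| = 2.99.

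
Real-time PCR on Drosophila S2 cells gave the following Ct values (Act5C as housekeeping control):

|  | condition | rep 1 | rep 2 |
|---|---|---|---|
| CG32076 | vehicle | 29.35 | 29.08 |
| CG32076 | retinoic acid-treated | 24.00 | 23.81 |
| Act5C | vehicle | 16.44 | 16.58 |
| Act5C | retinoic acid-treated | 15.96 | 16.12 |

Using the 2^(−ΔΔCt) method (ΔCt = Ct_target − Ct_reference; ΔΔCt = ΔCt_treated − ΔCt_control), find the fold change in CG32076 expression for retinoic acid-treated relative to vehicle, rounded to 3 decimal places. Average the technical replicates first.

Mean Ct: CG32076 vehicle 29.215; CG32076 retinoic acid-treated 23.905; Act5C vehicle 16.510; Act5C retinoic acid-treated 16.040
ΔCt(vehicle) = 29.215 − 16.510 = 12.705
ΔCt(retinoic acid-treated) = 23.905 − 16.040 = 7.865
ΔΔCt = 7.865 − 12.705 = -4.840
Fold change = 2^(−(-4.840)) = 2^4.840 = 28.6408

28.641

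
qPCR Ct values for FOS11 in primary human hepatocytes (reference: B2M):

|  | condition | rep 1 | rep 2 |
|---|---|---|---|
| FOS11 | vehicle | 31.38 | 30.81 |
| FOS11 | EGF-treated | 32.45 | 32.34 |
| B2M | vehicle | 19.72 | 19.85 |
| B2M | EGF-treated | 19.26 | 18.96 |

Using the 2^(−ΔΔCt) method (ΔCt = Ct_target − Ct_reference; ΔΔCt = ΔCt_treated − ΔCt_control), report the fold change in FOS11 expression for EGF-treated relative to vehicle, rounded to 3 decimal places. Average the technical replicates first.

0.254

Mean Ct: FOS11 vehicle 31.095; FOS11 EGF-treated 32.395; B2M vehicle 19.785; B2M EGF-treated 19.110
ΔCt(vehicle) = 31.095 − 19.785 = 11.310
ΔCt(EGF-treated) = 32.395 − 19.110 = 13.285
ΔΔCt = 13.285 − 11.310 = 1.975
Fold change = 2^(−1.975) = 0.2544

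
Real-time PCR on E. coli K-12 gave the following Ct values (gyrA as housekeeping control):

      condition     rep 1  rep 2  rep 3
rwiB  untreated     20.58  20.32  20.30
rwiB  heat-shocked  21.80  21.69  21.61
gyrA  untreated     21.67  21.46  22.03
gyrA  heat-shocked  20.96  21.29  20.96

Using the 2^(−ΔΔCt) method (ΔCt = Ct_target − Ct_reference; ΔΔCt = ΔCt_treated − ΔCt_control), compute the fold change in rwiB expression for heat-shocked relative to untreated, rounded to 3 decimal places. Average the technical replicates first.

0.259

Mean Ct: rwiB untreated 20.400; rwiB heat-shocked 21.700; gyrA untreated 21.720; gyrA heat-shocked 21.070
ΔCt(untreated) = 20.400 − 21.720 = -1.320
ΔCt(heat-shocked) = 21.700 − 21.070 = 0.630
ΔΔCt = 0.630 − (-1.320) = 1.950
Fold change = 2^(−1.950) = 0.2588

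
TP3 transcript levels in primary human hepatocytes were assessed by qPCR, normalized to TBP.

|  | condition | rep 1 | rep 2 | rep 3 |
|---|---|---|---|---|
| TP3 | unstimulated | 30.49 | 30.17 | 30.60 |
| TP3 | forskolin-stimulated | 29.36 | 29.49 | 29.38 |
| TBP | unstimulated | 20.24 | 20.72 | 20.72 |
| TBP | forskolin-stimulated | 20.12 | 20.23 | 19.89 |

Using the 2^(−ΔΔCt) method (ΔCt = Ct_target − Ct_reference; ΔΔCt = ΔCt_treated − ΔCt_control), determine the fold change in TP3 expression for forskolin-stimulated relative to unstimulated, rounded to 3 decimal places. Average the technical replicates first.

1.444

Mean Ct: TP3 unstimulated 30.420; TP3 forskolin-stimulated 29.410; TBP unstimulated 20.560; TBP forskolin-stimulated 20.080
ΔCt(unstimulated) = 30.420 − 20.560 = 9.860
ΔCt(forskolin-stimulated) = 29.410 − 20.080 = 9.330
ΔΔCt = 9.330 − 9.860 = -0.530
Fold change = 2^(−(-0.530)) = 2^0.530 = 1.4439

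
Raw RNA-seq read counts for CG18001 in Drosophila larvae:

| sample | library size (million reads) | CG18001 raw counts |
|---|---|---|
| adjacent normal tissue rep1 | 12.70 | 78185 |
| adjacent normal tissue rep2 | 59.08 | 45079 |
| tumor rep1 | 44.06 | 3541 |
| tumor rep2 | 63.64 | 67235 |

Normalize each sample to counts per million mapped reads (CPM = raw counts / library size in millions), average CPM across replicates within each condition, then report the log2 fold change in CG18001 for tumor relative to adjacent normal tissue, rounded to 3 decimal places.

CPM(adjacent normal tissue rep1) = 78185 / 12.70 = 6156.2992
CPM(adjacent normal tissue rep2) = 45079 / 59.08 = 763.0162
CPM(tumor rep1) = 3541 / 44.06 = 80.3677
CPM(tumor rep2) = 67235 / 63.64 = 1056.4896
mean CPM(adjacent normal tissue) = 3459.6577; mean CPM(tumor) = 568.4287
Fold change = 568.4287 / 3459.6577 = 0.16430
log2(0.16430) = -2.6056

-2.606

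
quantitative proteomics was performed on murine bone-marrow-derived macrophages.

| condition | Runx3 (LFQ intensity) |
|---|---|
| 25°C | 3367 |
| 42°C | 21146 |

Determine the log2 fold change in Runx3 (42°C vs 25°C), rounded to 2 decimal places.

2.65

Fold change = 21146 / 3367 = 6.2804
log2(6.2804) = 2.651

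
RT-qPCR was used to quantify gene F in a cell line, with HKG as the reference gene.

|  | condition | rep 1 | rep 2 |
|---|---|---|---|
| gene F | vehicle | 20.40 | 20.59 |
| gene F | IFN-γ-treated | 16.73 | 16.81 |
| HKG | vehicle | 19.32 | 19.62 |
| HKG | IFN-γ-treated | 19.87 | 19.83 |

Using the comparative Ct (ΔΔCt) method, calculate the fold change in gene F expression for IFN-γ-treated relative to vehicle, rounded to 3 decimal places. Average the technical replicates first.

Mean Ct: gene F vehicle 20.495; gene F IFN-γ-treated 16.770; HKG vehicle 19.470; HKG IFN-γ-treated 19.850
ΔCt(vehicle) = 20.495 − 19.470 = 1.025
ΔCt(IFN-γ-treated) = 16.770 − 19.850 = -3.080
ΔΔCt = -3.080 − 1.025 = -4.105
Fold change = 2^(−(-4.105)) = 2^4.105 = 17.2079

17.208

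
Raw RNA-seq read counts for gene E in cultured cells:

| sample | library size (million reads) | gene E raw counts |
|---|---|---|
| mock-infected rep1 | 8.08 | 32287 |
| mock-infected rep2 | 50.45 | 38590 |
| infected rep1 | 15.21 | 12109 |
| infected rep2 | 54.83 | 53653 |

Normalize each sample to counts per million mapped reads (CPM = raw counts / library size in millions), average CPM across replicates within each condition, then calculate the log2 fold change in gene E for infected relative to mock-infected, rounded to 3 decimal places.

CPM(mock-infected rep1) = 32287 / 8.08 = 3995.9158
CPM(mock-infected rep2) = 38590 / 50.45 = 764.9158
CPM(infected rep1) = 12109 / 15.21 = 796.1210
CPM(infected rep2) = 53653 / 54.83 = 978.5336
mean CPM(mock-infected) = 2380.4158; mean CPM(infected) = 887.3273
Fold change = 887.3273 / 2380.4158 = 0.37276
log2(0.37276) = -1.4237

-1.424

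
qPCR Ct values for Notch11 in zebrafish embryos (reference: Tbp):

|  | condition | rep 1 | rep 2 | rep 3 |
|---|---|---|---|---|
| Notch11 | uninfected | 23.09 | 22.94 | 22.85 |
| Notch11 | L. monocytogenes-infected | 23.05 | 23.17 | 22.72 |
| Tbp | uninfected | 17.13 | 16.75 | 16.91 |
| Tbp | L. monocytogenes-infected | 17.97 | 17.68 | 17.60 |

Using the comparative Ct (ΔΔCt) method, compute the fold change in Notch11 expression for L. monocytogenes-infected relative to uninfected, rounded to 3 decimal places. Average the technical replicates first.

1.741

Mean Ct: Notch11 uninfected 22.960; Notch11 L. monocytogenes-infected 22.980; Tbp uninfected 16.930; Tbp L. monocytogenes-infected 17.750
ΔCt(uninfected) = 22.960 − 16.930 = 6.030
ΔCt(L. monocytogenes-infected) = 22.980 − 17.750 = 5.230
ΔΔCt = 5.230 − 6.030 = -0.800
Fold change = 2^(−(-0.800)) = 2^0.800 = 1.7411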